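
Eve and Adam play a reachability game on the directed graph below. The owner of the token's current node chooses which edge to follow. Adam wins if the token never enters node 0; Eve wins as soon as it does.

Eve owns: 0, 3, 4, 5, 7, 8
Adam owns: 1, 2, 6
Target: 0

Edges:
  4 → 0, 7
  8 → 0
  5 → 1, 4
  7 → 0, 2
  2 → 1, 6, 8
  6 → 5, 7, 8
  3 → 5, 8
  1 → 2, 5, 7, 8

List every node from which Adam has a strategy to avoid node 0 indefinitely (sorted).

1, 2

A0 = {0}
A1: add {4, 7, 8} — 4 (Eve) has 4→0; 7 (Eve) has 7→0; 8 (Eve) has 8→0.
A2: add {3, 5} — 3 (Eve) has 3→8; 5 (Eve) has 5→4.
A3: add {6} — 6 (Adam): all of {5, 7, 8} already in.
A4 = A3; e.g. 1 (Adam) can still go to 2. Fixed point.
Eve's attractor = {0, 3, 4, 5, 6, 7, 8}; Adam avoids the target exactly from the complement.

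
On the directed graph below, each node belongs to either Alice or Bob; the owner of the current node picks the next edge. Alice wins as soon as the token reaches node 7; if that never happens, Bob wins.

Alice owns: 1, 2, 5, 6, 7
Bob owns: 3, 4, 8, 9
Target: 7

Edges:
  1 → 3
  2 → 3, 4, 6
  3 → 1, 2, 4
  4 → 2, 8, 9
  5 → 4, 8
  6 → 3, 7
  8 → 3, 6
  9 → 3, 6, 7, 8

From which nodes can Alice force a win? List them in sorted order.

A0 = {7}
A1: add {6} — 6 (Alice) has 6→7.
A2: add {2} — 2 (Alice) has 2→6.
A3 = A2; e.g. 1 (Alice) has no edge into A2. Fixed point.
Alice's winning region = {2, 6, 7}.

2, 6, 7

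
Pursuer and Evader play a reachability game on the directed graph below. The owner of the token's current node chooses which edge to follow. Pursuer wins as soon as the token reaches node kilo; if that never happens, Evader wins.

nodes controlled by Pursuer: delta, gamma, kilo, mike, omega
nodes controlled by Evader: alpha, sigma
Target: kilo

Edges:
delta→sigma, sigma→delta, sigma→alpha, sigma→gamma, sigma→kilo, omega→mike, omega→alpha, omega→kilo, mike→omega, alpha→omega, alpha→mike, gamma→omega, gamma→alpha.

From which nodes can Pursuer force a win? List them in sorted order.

alpha, gamma, kilo, mike, omega

A0 = {kilo}
A1: add {omega} — omega (Pursuer) has omega→kilo.
A2: add {gamma, mike} — mike (Pursuer) has mike→omega; gamma (Pursuer) has gamma→omega.
A3: add {alpha} — alpha (Evader): all of {omega, mike} already in.
A4 = A3; e.g. delta (Pursuer) has no edge into A3. Fixed point.
Pursuer's winning region = {alpha, gamma, kilo, mike, omega}.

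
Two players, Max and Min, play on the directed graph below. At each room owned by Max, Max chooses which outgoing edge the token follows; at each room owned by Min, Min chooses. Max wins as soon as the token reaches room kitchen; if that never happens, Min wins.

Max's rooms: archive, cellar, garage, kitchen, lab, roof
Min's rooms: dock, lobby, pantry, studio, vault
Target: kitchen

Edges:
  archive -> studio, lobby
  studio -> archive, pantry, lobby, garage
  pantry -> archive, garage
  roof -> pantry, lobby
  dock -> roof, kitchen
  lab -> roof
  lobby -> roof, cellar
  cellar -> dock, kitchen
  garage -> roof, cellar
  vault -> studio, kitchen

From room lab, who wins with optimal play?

A0 = {kitchen}
A1: add {cellar} — cellar (Max) has cellar→kitchen.
A2: add {garage} — garage (Max) has garage→cellar.
A3 = A2; e.g. archive (Max) has no edge into A2. Fixed point.
lab never enters the attractor, so Min can avoid the target forever.

Min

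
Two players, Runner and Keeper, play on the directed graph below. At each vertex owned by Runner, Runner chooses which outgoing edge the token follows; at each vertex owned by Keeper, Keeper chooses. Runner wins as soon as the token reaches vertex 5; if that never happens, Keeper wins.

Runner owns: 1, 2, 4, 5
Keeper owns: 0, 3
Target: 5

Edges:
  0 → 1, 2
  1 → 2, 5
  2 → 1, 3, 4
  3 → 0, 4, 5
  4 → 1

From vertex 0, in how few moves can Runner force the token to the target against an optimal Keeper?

3

A0 = {5}
A1: add {1} — 1 (Runner) has 1→5.
A2: add {2, 4} — 2 (Runner) has 2→1; 4 (Runner) has 4→1.
A3: add {0} — 0 (Keeper): all of {1, 2} already in.
0 enters the attractor at level 3, so Runner can force the target in 3 moves from there.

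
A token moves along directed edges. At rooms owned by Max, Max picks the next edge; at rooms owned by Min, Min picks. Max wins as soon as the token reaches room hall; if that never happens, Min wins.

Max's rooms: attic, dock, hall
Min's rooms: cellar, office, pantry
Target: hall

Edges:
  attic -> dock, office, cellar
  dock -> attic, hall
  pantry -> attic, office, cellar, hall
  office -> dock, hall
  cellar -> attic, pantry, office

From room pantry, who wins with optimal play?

A0 = {hall}
A1: add {dock} — dock (Max) has dock→hall.
A2: add {attic, office} — attic (Max) has attic→dock; office (Min): all of {dock, hall} already in.
A3 = A2; e.g. pantry (Min) can still go to cellar. Fixed point.
pantry never enters the attractor, so Min can avoid the target forever.

Min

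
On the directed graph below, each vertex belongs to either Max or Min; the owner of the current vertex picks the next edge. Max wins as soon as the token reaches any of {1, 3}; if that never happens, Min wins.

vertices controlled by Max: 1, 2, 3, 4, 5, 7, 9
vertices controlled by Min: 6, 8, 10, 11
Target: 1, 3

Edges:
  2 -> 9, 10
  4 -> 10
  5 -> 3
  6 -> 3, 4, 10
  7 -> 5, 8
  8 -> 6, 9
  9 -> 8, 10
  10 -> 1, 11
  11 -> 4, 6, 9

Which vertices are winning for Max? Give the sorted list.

1, 3, 5, 7

A0 = {1, 3}
A1: add {5} — 5 (Max) has 5→3.
A2: add {7} — 7 (Max) has 7→5.
A3 = A2; e.g. 2 (Max) has no edge into A2. Fixed point.
Max's winning region = {1, 3, 5, 7}.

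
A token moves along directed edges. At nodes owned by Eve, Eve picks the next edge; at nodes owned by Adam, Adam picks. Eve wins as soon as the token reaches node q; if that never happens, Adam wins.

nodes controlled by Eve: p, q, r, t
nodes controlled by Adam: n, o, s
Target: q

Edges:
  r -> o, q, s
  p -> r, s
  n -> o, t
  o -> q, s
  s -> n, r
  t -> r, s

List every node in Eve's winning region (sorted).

A0 = {q}
A1: add {r} — r (Eve) has r→q.
A2: add {p, t} — p (Eve) has p→r; t (Eve) has t→r.
A3 = A2; e.g. n (Adam) can still go to o. Fixed point.
Eve's winning region = {p, q, r, t}.

p, q, r, t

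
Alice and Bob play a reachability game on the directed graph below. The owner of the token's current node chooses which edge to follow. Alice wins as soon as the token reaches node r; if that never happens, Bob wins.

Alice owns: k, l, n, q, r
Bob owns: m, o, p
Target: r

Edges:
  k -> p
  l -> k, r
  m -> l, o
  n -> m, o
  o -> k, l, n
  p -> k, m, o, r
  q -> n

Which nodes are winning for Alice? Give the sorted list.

l, r

A0 = {r}
A1: add {l} — l (Alice) has l→r.
A2 = A1; e.g. k (Alice) has no edge into A1. Fixed point.
Alice's winning region = {l, r}.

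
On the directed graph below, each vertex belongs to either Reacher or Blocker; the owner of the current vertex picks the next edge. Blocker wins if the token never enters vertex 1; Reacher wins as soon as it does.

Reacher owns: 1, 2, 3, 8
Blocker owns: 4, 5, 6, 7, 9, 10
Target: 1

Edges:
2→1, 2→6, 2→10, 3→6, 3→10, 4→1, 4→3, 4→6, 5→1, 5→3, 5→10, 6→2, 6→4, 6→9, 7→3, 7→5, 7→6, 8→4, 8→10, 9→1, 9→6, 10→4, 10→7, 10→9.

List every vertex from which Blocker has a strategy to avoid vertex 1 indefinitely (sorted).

3, 4, 5, 6, 7, 8, 9, 10

A0 = {1}
A1: add {2} — 2 (Reacher) has 2→1.
A2 = A1; e.g. 3 (Reacher) has no edge into A1. Fixed point.
Reacher's attractor = {1, 2}; Blocker avoids the target exactly from the complement.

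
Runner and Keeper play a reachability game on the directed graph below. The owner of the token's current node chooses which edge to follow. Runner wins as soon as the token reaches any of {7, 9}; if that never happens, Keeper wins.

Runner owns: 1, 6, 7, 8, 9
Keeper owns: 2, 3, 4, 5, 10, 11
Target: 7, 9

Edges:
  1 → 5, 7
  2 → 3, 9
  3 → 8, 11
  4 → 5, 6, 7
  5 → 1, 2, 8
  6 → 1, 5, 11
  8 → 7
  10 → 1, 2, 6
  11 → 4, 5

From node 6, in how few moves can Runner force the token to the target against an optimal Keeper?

A0 = {7, 9}
A1: add {1, 8} — 1 (Runner) has 1→7; 8 (Runner) has 8→7.
A2: add {6} — 6 (Runner) has 6→1.
A3 = A2; e.g. 2 (Keeper) can still go to 3. Fixed point.
6 enters the attractor at level 2, so Runner can force the target in 2 moves from there.

2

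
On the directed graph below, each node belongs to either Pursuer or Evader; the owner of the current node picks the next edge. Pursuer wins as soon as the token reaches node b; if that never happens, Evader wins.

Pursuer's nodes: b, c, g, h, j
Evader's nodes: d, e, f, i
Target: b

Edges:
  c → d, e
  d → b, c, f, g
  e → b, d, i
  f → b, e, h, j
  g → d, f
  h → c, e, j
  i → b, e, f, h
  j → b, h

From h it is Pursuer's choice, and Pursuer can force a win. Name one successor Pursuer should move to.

A0 = {b}
A1: add {j} — j (Pursuer) has j→b.
A2: add {h} — h (Pursuer) has h→j.
A3 = A2; e.g. c (Pursuer) has no edge into A2. Fixed point.
From h, successor j is in the attractor (rank 1); the other successors c, e are not.

j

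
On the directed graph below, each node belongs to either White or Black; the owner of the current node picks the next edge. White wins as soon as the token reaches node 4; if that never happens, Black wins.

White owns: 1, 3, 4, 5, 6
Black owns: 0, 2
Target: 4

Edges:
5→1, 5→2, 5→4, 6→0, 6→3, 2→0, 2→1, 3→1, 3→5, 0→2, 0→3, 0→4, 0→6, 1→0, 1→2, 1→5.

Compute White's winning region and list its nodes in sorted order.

A0 = {4}
A1: add {5} — 5 (White) has 5→4.
A2: add {1, 3} — 1 (White) has 1→5; 3 (White) has 3→5.
A3: add {6} — 6 (White) has 6→3.
A4 = A3; e.g. 0 (Black) can still go to 2. Fixed point.
White's winning region = {1, 3, 4, 5, 6}.

1, 3, 4, 5, 6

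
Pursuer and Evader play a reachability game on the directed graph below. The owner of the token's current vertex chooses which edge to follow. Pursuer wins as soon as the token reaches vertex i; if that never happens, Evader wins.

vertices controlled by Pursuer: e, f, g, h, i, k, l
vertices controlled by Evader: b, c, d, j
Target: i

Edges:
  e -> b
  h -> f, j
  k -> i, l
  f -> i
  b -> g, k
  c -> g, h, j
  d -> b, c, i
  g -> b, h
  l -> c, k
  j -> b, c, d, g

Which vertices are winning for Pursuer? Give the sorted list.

A0 = {i}
A1: add {f, k} — f (Pursuer) has f→i; k (Pursuer) has k→i.
A2: add {h, l} — h (Pursuer) has h→f; l (Pursuer) has l→k.
A3: add {g} — g (Pursuer) has g→h.
A4: add {b} — b (Evader): all of {g, k} already in.
A5: add {e} — e (Pursuer) has e→b.
A6 = A5; e.g. c (Evader) can still go to j. Fixed point.
Pursuer's winning region = {b, e, f, g, h, i, k, l}.

b, e, f, g, h, i, k, l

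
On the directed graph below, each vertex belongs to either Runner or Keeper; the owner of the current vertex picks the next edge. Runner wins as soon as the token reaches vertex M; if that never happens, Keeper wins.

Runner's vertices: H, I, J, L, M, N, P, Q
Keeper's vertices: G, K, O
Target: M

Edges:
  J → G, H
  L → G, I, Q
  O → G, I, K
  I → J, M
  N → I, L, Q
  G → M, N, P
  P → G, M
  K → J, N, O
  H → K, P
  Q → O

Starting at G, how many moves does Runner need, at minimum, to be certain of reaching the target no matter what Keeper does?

3

A0 = {M}
A1: add {I, P} — I (Runner) has I→M; P (Runner) has P→M.
A2: add {H, L, N} — H (Runner) has H→P; L (Runner) has L→I; N (Runner) has N→I.
A3: add {G, J} — G (Keeper): all of {M, N, P} already in; J (Runner) has J→H.
A4 = A3; e.g. K (Keeper) can still go to O. Fixed point.
G enters the attractor at level 3, so Runner can force the target in 3 moves from there.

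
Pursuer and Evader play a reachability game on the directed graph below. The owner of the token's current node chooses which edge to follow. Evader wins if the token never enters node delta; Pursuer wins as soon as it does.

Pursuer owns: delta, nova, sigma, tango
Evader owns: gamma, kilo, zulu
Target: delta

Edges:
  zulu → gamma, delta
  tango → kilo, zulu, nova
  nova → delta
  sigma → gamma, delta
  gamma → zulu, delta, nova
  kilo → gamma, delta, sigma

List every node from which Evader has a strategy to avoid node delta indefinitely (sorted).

A0 = {delta}
A1: add {nova, sigma} — sigma (Pursuer) has sigma→delta; nova (Pursuer) has nova→delta.
A2: add {tango} — tango (Pursuer) has tango→nova.
A3 = A2; e.g. gamma (Evader) can still go to zulu. Fixed point.
Pursuer's attractor = {delta, nova, sigma, tango}; Evader avoids the target exactly from the complement.

gamma, kilo, zulu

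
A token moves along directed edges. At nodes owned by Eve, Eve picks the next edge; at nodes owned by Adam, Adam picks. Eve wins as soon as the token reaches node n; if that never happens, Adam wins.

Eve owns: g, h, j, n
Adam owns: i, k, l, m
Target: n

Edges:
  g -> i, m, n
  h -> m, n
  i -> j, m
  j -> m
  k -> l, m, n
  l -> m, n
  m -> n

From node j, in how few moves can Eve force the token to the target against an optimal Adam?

A0 = {n}
A1: add {g, h, m} — g (Eve) has g→n; h (Eve) has h→n; m (Adam): all of {n} already in.
A2: add {j, l} — j (Eve) has j→m; l (Adam): all of {m, n} already in.
j enters the attractor at level 2, so Eve can force the target in 2 moves from there.

2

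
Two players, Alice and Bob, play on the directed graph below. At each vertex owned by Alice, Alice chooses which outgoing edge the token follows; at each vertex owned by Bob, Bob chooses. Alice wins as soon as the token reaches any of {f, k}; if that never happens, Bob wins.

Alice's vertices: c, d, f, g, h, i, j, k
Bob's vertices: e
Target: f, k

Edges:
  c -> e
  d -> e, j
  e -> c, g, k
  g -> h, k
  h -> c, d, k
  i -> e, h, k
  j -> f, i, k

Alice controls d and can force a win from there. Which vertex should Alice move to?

j

A0 = {f, k}
A1: add {g, h, i, j} — g (Alice) has g→k; h (Alice) has h→k; i (Alice) has i→k; j (Alice) has j→f.
A2: add {d} — d (Alice) has d→j.
A3 = A2; e.g. c (Alice) has no edge into A2. Fixed point.
From d, successor j is in the attractor (rank 1); the other successor e is not.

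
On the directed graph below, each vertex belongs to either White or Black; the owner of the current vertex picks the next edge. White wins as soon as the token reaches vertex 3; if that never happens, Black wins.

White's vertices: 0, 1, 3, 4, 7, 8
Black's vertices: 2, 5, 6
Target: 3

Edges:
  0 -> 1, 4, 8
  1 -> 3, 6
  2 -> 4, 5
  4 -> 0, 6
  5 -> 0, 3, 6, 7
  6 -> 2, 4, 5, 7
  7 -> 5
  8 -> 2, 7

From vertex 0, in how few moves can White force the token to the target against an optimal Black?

2

A0 = {3}
A1: add {1} — 1 (White) has 1→3.
A2: add {0} — 0 (White) has 0→1.
0 enters the attractor at level 2, so White can force the target in 2 moves from there.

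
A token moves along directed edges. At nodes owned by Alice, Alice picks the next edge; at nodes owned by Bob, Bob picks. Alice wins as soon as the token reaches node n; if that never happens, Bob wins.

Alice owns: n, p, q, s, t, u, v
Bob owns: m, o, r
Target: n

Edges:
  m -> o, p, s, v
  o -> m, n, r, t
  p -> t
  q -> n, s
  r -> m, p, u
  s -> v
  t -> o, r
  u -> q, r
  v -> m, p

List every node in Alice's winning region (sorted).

A0 = {n}
A1: add {q} — q (Alice) has q→n.
A2: add {u} — u (Alice) has u→q.
A3 = A2; e.g. m (Bob) can still go to o. Fixed point.
Alice's winning region = {n, q, u}.

n, q, u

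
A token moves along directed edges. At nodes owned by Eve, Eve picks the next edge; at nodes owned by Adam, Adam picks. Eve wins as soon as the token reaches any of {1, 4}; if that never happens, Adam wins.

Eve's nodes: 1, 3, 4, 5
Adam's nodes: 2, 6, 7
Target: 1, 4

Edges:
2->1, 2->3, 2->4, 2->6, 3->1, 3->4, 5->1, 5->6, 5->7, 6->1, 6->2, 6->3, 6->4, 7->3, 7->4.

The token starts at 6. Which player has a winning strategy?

A0 = {1, 4}
A1: add {3, 5} — 3 (Eve) has 3→1; 5 (Eve) has 5→1.
A2: add {7} — 7 (Adam): all of {3, 4} already in.
A3 = A2; e.g. 2 (Adam) can still go to 6. Fixed point.
6 never enters the attractor, so Adam can avoid the target forever.

Adam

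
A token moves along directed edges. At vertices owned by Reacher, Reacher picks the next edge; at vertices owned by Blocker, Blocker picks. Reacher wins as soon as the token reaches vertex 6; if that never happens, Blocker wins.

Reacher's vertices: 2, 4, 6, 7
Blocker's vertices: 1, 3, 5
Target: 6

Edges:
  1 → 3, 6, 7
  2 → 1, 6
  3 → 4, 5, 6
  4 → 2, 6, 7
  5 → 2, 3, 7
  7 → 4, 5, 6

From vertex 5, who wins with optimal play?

A0 = {6}
A1: add {2, 4, 7} — 2 (Reacher) has 2→6; 4 (Reacher) has 4→6; 7 (Reacher) has 7→6.
A2 = A1; e.g. 1 (Blocker) can still go to 3. Fixed point.
5 never enters the attractor, so Blocker can avoid the target forever.

Blocker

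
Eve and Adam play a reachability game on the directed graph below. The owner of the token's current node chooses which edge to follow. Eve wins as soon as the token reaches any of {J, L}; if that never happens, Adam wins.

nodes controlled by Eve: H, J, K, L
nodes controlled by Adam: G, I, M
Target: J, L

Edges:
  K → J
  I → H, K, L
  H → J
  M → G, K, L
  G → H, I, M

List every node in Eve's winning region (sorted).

A0 = {J, L}
A1: add {H, K} — H (Eve) has H→J; K (Eve) has K→J.
A2: add {I} — I (Adam): all of {H, K, L} already in.
A3 = A2; e.g. G (Adam) can still go to M. Fixed point.
Eve's winning region = {H, I, J, K, L}.

H, I, J, K, L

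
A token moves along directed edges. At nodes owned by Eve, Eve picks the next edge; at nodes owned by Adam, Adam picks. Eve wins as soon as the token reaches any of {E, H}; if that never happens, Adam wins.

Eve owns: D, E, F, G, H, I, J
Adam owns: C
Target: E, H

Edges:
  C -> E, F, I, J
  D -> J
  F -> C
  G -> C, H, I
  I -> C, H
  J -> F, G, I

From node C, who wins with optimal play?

Adam

A0 = {E, H}
A1: add {G, I} — G (Eve) has G→H; I (Eve) has I→H.
A2: add {J} — J (Eve) has J→G.
A3: add {D} — D (Eve) has D→J.
A4 = A3; e.g. C (Adam) can still go to F. Fixed point.
C never enters the attractor, so Adam can avoid the target forever.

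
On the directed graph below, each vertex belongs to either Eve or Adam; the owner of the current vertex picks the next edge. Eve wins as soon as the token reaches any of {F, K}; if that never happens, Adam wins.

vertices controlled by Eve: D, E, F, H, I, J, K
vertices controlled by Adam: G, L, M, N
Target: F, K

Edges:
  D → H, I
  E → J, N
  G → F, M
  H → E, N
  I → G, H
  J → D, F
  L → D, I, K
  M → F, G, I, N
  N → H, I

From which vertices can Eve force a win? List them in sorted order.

A0 = {F, K}
A1: add {J} — J (Eve) has J→F.
A2: add {E} — E (Eve) has E→J.
A3: add {H} — H (Eve) has H→E.
A4: add {D, I} — D (Eve) has D→H; I (Eve) has I→H.
A5: add {L, N} — L (Adam): all of {D, I, K} already in; N (Adam): all of {H, I} already in.
A6 = A5; e.g. G (Adam) can still go to M. Fixed point.
Eve's winning region = {D, E, F, H, I, J, K, L, N}.

D, E, F, H, I, J, K, L, N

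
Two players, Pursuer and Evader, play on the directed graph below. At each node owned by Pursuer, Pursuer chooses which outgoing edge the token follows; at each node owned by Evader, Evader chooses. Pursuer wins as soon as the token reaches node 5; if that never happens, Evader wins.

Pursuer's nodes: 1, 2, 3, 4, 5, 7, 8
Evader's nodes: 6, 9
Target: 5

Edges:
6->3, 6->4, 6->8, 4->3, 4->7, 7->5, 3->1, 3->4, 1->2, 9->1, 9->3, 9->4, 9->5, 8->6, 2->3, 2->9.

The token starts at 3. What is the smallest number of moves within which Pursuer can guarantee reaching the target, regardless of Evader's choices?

3

A0 = {5}
A1: add {7} — 7 (Pursuer) has 7→5.
A2: add {4} — 4 (Pursuer) has 4→7.
A3: add {3} — 3 (Pursuer) has 3→4.
3 enters the attractor at level 3, so Pursuer can force the target in 3 moves from there.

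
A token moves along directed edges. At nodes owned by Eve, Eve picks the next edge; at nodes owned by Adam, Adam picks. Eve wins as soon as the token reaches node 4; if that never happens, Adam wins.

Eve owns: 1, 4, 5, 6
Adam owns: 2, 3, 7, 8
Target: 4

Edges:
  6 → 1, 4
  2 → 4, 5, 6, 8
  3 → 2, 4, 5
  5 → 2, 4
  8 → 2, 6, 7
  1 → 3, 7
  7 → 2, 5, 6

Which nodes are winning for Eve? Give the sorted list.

A0 = {4}
A1: add {5, 6} — 5 (Eve) has 5→4; 6 (Eve) has 6→4.
A2 = A1; e.g. 1 (Eve) has no edge into A1. Fixed point.
Eve's winning region = {4, 5, 6}.

4, 5, 6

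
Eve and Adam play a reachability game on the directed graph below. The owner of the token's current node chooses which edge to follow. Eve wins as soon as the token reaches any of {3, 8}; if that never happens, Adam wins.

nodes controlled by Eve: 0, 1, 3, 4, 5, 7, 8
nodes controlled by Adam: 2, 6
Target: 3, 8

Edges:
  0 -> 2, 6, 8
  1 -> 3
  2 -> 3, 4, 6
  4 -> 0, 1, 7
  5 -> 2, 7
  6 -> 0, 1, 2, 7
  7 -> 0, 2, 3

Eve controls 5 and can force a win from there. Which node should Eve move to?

7

A0 = {3, 8}
A1: add {0, 1, 7} — 0 (Eve) has 0→8; 1 (Eve) has 1→3; 7 (Eve) has 7→3.
A2: add {4, 5} — 4 (Eve) has 4→0; 5 (Eve) has 5→7.
A3 = A2; e.g. 2 (Adam) can still go to 6. Fixed point.
From 5, successor 7 is in the attractor (rank 1); the other successor 2 is not.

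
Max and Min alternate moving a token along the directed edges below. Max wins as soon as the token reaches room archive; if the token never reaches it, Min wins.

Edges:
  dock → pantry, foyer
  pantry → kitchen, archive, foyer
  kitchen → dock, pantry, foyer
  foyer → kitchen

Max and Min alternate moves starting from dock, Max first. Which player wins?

Track states (vertex, player-to-move).
A0 = {(archive,Max), (archive,Min)}
A1: add {(pantry,Max)}.
A2 = A1; e.g. (dock,Max) stays out. (dock,Max) never enters ⇒ Min avoids the target.

Min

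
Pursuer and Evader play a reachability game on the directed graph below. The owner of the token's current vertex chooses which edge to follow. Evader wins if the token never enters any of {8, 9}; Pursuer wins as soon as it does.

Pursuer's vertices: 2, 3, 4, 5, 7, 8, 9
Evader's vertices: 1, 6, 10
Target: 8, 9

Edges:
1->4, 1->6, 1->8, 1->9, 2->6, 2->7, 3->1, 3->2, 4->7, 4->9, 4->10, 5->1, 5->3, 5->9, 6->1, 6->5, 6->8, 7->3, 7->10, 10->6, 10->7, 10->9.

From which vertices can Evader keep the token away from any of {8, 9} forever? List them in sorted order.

A0 = {8, 9}
A1: add {4, 5} — 4 (Pursuer) has 4→9; 5 (Pursuer) has 5→9.
A2 = A1; e.g. 1 (Evader) can still go to 6. Fixed point.
Pursuer's attractor = {4, 5, 8, 9}; Evader avoids the target exactly from the complement.

1, 2, 3, 6, 7, 10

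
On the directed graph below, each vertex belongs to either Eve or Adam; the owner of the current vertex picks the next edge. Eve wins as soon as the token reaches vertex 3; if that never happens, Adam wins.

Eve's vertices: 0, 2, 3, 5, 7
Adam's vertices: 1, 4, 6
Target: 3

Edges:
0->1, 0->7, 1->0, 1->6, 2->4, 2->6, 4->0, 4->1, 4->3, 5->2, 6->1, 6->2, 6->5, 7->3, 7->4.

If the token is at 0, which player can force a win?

A0 = {3}
A1: add {7} — 7 (Eve) has 7→3.
A2: add {0} — 0 (Eve) has 0→7.
A3 = A2; e.g. 1 (Adam) can still go to 6. Fixed point.
0 ∈ A2, so Eve can force the target.

Eve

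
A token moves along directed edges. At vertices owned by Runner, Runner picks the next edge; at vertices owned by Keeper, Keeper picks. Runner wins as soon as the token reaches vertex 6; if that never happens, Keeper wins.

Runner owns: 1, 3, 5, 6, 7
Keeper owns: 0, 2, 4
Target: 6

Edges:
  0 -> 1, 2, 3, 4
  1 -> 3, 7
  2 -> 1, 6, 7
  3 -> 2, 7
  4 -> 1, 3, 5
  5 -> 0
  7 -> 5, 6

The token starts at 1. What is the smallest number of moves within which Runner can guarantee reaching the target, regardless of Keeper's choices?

A0 = {6}
A1: add {7} — 7 (Runner) has 7→6.
A2: add {1, 3} — 1 (Runner) has 1→7; 3 (Runner) has 3→7.
1 enters the attractor at level 2, so Runner can force the target in 2 moves from there.

2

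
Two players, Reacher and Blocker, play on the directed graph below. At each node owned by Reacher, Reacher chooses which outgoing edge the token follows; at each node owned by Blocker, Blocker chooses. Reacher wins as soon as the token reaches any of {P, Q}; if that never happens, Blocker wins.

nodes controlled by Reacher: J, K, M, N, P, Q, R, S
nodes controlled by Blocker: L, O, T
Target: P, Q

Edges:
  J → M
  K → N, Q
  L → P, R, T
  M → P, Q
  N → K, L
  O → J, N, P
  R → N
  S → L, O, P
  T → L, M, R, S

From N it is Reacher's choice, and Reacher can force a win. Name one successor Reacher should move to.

A0 = {P, Q}
A1: add {K, M, S} — K (Reacher) has K→Q; M (Reacher) has M→P; S (Reacher) has S→P.
A2: add {J, N} — J (Reacher) has J→M; N (Reacher) has N→K.
A3: add {O, R} — O (Blocker): all of {J, N, P} already in; R (Reacher) has R→N.
A4 = A3; e.g. L (Blocker) can still go to T. Fixed point.
From N, successor K is in the attractor (rank 1); the other successor L is not.

K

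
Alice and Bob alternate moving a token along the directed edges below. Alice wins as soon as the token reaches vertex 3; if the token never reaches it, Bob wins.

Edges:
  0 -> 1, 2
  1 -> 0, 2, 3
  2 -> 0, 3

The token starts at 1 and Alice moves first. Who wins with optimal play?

Alice

Track states (vertex, player-to-move).
A0 = {(3,Alice), (3,Bob)}
A1: add {(1,Alice), (2,Alice)}.
(1,Alice) ∈ A1 ⇒ Alice forces the target.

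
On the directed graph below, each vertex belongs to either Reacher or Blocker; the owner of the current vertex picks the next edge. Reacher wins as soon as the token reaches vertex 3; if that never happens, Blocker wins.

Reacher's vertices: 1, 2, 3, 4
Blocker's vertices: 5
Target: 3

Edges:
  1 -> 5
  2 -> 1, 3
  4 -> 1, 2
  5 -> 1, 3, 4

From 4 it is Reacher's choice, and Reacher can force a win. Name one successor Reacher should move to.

A0 = {3}
A1: add {2} — 2 (Reacher) has 2→3.
A2: add {4} — 4 (Reacher) has 4→2.
A3 = A2; e.g. 1 (Reacher) has no edge into A2. Fixed point.
From 4, successor 2 is in the attractor (rank 1); the other successor 1 is not.

2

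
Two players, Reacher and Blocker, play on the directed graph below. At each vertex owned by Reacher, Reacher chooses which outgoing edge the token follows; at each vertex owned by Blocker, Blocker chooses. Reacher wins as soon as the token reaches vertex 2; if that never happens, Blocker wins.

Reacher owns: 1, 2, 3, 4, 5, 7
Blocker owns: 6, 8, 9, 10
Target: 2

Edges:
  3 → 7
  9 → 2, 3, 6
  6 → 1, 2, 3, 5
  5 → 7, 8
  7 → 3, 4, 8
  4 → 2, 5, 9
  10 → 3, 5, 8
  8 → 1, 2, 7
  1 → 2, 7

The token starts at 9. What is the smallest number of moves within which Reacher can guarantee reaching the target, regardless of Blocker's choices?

A0 = {2}
A1: add {1, 4} — 1 (Reacher) has 1→2; 4 (Reacher) has 4→2.
A2: add {7} — 7 (Reacher) has 7→4.
A3: add {3, 5, 8} — 3 (Reacher) has 3→7; 5 (Reacher) has 5→7; 8 (Blocker): all of {1, 2, 7} already in.
A4: add {6, 10} — 6 (Blocker): all of {1, 2, 3, 5} already in; 10 (Blocker): all of {3, 5, 8} already in.
A5: add {9} — 9 (Blocker): all of {2, 3, 6} already in.
A5 = all vertices. Fixed point.
9 enters the attractor at level 5, so Reacher can force the target in 5 moves from there.

5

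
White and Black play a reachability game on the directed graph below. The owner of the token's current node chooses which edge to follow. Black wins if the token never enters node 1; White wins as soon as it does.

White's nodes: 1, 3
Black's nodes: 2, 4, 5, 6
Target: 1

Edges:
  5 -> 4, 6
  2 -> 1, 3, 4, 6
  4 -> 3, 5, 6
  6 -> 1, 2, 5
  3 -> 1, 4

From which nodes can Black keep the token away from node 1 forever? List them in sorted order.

2, 4, 5, 6

A0 = {1}
A1: add {3} — 3 (White) has 3→1.
A2 = A1; e.g. 2 (Black) can still go to 4. Fixed point.
White's attractor = {1, 3}; Black avoids the target exactly from the complement.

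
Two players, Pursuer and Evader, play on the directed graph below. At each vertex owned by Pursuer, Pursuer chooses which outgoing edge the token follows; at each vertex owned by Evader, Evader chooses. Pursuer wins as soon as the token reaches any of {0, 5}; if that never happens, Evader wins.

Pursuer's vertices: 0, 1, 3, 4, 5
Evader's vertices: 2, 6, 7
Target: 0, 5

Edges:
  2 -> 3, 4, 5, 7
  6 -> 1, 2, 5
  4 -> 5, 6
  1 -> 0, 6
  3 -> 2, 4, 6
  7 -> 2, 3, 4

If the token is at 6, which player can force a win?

A0 = {0, 5}
A1: add {1, 4} — 1 (Pursuer) has 1→0; 4 (Pursuer) has 4→5.
A2: add {3} — 3 (Pursuer) has 3→4.
A3 = A2; e.g. 2 (Evader) can still go to 7. Fixed point.
6 never enters the attractor, so Evader can avoid the target forever.

Evader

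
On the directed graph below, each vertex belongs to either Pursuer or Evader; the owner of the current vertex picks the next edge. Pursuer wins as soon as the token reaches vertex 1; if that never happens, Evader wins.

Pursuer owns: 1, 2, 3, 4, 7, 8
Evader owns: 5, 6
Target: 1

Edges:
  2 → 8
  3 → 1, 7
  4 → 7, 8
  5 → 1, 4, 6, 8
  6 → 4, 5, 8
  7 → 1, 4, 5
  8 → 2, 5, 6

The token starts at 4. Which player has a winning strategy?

A0 = {1}
A1: add {3, 7} — 3 (Pursuer) has 3→1; 7 (Pursuer) has 7→1.
A2: add {4} — 4 (Pursuer) has 4→7.
A3 = A2; e.g. 2 (Pursuer) has no edge into A2. Fixed point.
4 ∈ A2, so Pursuer can force the target.

Pursuer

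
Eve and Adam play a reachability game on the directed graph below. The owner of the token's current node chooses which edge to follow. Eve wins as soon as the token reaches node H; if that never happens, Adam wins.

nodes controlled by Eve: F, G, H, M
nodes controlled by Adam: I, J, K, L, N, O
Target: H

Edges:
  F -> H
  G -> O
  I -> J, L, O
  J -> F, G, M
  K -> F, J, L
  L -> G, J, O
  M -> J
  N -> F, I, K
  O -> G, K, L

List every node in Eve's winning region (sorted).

F, H

A0 = {H}
A1: add {F} — F (Eve) has F→H.
A2 = A1; e.g. G (Eve) has no edge into A1. Fixed point.
Eve's winning region = {F, H}.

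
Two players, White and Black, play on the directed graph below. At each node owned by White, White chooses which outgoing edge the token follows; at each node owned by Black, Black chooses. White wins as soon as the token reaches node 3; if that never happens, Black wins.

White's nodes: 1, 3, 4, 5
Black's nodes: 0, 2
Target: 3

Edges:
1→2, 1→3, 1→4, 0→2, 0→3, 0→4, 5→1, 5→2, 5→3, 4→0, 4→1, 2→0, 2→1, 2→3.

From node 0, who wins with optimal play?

A0 = {3}
A1: add {1, 5} — 1 (White) has 1→3; 5 (White) has 5→3.
A2: add {4} — 4 (White) has 4→1.
A3 = A2; e.g. 0 (Black) can still go to 2. Fixed point.
0 never enters the attractor, so Black can avoid the target forever.

Black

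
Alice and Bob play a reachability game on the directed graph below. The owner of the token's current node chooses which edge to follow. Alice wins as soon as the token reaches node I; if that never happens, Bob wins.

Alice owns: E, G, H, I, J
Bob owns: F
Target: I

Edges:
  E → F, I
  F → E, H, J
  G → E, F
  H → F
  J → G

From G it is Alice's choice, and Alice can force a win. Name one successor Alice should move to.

E

A0 = {I}
A1: add {E} — E (Alice) has E→I.
A2: add {G} — G (Alice) has G→E.
A3: add {J} — J (Alice) has J→G.
A4 = A3; e.g. F (Bob) can still go to H. Fixed point.
From G, successor E is in the attractor (rank 1); the other successor F is not.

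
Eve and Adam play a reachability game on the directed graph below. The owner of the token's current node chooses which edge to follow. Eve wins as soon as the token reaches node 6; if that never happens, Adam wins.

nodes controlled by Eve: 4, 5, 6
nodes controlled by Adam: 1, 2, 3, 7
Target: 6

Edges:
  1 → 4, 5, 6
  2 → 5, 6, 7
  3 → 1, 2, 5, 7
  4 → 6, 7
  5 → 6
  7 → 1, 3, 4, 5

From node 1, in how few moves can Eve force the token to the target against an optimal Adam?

A0 = {6}
A1: add {4, 5} — 4 (Eve) has 4→6; 5 (Eve) has 5→6.
A2: add {1} — 1 (Adam): all of {4, 5, 6} already in.
A3 = A2; e.g. 2 (Adam) can still go to 7. Fixed point.
1 enters the attractor at level 2, so Eve can force the target in 2 moves from there.

2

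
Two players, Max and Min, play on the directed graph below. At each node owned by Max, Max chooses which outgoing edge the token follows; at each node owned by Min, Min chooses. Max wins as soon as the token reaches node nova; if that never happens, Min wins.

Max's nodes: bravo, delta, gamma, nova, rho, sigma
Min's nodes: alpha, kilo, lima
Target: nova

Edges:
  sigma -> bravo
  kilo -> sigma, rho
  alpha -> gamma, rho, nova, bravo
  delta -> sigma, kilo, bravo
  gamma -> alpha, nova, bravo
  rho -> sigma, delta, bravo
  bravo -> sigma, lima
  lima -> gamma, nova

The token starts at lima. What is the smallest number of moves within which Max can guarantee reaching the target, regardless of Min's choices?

A0 = {nova}
A1: add {gamma} — gamma (Max) has gamma→nova.
A2: add {lima} — lima (Min): all of {gamma, nova} already in.
lima enters the attractor at level 2, so Max can force the target in 2 moves from there.

2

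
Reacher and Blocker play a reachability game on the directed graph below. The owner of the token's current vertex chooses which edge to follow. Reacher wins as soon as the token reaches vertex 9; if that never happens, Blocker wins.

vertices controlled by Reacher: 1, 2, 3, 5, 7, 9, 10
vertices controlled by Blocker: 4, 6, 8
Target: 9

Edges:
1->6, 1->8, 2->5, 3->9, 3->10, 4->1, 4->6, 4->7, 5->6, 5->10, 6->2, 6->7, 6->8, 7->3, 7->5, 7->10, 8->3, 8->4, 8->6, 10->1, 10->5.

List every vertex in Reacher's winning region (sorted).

3, 7, 9

A0 = {9}
A1: add {3} — 3 (Reacher) has 3→9.
A2: add {7} — 7 (Reacher) has 7→3.
A3 = A2; e.g. 1 (Reacher) has no edge into A2. Fixed point.
Reacher's winning region = {3, 7, 9}.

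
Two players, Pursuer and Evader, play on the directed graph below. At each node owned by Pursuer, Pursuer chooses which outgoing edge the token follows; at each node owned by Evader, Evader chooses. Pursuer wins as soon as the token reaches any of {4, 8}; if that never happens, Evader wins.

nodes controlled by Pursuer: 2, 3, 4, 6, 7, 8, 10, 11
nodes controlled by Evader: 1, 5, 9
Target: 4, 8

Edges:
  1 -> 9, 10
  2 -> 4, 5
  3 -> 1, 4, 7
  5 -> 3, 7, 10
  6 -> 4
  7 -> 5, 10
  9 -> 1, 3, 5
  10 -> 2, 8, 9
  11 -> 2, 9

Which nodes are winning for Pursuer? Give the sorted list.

A0 = {4, 8}
A1: add {2, 3, 6, 10} — 2 (Pursuer) has 2→4; 3 (Pursuer) has 3→4; 6 (Pursuer) has 6→4; 10 (Pursuer) has 10→8.
A2: add {7, 11} — 7 (Pursuer) has 7→10; 11 (Pursuer) has 11→2.
A3: add {5} — 5 (Evader): all of {3, 7, 10} already in.
A4 = A3; e.g. 1 (Evader) can still go to 9. Fixed point.
Pursuer's winning region = {2, 3, 4, 5, 6, 7, 8, 10, 11}.

2, 3, 4, 5, 6, 7, 8, 10, 11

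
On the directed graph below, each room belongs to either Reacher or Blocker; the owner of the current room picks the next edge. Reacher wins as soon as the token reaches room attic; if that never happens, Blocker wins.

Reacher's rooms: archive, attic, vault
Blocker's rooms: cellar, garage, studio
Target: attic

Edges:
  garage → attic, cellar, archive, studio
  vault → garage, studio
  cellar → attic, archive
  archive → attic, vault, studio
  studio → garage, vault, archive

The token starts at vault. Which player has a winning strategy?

Blocker

A0 = {attic}
A1: add {archive} — archive (Reacher) has archive→attic.
A2: add {cellar} — cellar (Blocker): all of {attic, archive} already in.
A3 = A2; e.g. garage (Blocker) can still go to studio. Fixed point.
vault never enters the attractor, so Blocker can avoid the target forever.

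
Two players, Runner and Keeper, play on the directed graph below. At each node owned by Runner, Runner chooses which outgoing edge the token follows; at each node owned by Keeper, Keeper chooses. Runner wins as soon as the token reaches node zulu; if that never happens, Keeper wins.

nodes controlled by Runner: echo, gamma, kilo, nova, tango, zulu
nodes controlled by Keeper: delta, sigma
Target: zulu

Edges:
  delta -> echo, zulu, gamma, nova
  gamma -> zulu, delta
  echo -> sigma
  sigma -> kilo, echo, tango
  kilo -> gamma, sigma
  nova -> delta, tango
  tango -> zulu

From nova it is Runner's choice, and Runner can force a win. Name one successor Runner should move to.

A0 = {zulu}
A1: add {gamma, tango} — gamma (Runner) has gamma→zulu; tango (Runner) has tango→zulu.
A2: add {kilo, nova} — kilo (Runner) has kilo→gamma; nova (Runner) has nova→tango.
A3 = A2; e.g. echo (Runner) has no edge into A2. Fixed point.
From nova, successor tango is in the attractor (rank 1); the other successor delta is not.

tango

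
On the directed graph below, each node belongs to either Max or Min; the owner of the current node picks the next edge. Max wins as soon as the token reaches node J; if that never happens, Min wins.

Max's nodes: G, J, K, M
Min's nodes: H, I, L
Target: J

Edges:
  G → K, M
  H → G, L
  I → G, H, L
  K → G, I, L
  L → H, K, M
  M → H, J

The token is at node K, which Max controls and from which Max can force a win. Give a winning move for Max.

A0 = {J}
A1: add {M} — M (Max) has M→J.
A2: add {G} — G (Max) has G→M.
A3: add {K} — K (Max) has K→G.
A4 = A3; e.g. H (Min) can still go to L. Fixed point.
From K, successor G is in the attractor (rank 2); the other successors I, L are not.

G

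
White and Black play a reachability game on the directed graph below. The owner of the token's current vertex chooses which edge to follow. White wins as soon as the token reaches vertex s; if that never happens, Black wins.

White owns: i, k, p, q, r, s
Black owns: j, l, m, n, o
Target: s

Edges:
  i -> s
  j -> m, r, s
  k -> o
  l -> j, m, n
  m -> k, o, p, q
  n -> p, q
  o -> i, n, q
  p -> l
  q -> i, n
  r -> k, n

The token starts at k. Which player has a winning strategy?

A0 = {s}
A1: add {i} — i (White) has i→s.
A2: add {q} — q (White) has q→i.
A3 = A2; e.g. j (Black) can still go to m. Fixed point.
k never enters the attractor, so Black can avoid the target forever.

Black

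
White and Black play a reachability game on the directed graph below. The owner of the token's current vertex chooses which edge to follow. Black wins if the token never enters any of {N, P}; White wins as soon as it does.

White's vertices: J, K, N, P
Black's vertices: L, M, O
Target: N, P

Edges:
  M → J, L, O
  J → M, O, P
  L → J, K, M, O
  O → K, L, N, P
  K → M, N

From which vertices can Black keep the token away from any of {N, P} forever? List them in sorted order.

A0 = {N, P}
A1: add {J, K} — J (White) has J→P; K (White) has K→N.
A2 = A1; e.g. L (Black) can still go to M. Fixed point.
White's attractor = {J, K, N, P}; Black avoids the target exactly from the complement.

L, M, O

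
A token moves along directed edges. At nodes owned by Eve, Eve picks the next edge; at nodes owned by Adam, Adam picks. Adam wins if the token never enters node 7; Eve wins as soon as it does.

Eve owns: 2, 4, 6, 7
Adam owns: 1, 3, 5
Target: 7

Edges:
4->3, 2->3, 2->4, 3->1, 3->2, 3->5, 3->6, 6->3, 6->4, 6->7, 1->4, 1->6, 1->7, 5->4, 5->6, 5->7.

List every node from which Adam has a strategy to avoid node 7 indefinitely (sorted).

1, 2, 3, 4, 5

A0 = {7}
A1: add {6} — 6 (Eve) has 6→7.
A2 = A1; e.g. 1 (Adam) can still go to 4. Fixed point.
Eve's attractor = {6, 7}; Adam avoids the target exactly from the complement.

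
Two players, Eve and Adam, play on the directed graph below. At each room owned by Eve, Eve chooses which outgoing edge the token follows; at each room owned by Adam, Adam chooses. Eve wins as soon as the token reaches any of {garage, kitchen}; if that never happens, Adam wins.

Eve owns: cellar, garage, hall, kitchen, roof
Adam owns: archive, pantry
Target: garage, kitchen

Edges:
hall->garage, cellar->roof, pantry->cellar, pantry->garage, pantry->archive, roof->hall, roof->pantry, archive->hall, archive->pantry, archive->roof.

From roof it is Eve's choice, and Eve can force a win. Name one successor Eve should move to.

hall

A0 = {garage, kitchen}
A1: add {hall} — hall (Eve) has hall→garage.
A2: add {roof} — roof (Eve) has roof→hall.
A3: add {cellar} — cellar (Eve) has cellar→roof.
A4 = A3; e.g. pantry (Adam) can still go to archive. Fixed point.
From roof, successor hall is in the attractor (rank 1); the other successor pantry is not.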